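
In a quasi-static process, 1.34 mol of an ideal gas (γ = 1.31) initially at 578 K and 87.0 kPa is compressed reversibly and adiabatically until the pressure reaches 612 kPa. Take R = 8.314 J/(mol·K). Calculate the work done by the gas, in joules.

-12200 J

V₁ = nRT₁/P₁ = 1.34×8.314×578/87.0 = 74.0 L.
Adiabatic: T₂/T₁ = (P₂/P₁)^((γ−1)/γ) ⇒ T₂ = 578×(7.03)^0.237 = 917 K; V₂ = 16.7 L.
ΔU = nCvΔT = 1.34×26.8×(917−578) = 12200 J.
Q = 0 for an adiabatic process, so W = −ΔU = -12200 J.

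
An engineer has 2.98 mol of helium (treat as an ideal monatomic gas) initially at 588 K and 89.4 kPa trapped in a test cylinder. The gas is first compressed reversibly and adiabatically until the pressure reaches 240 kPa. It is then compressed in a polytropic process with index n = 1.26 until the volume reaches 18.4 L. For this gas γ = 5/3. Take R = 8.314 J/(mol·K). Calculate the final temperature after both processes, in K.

1320 K

V₁ = nRT₁/P₁ = 2.98×8.314×588/89.4 = 163 L.
Step 1 — Adiabatic: T₂/T₁ = (P₂/P₁)^((γ−1)/γ) ⇒ T₂ = 588×(2.68)^0.400 = 873 K; V₂ = 90.1 L.
ΔU = nCvΔT = 2.98×12.5×(873−588) = 10600 J.
Q = 0 for an adiabatic process, so W = −ΔU = -10600 J.
State after step 1: P = 240 kPa, V = 90.1 L, T = 873 K.
Step 2 — Polytropic n=1.26: T₂ = T₁(V₁/V₂)^(n−1) = 873×(4.90)^0.26 = 1320 K; P₂ = P₁(V₁/V₂)^n = 1780 kPa.
W = (P₁V₁−P₂V₂)/(n−1) = (240×90.1−1780×18.4)/0.26 = -42500 J.
ΔU = nCvΔT = 2.98×12.5×(1320−873) = 16600 J.
Q = ΔU + W = -25900 J.
Net over both steps: W = -53100 J, Q = -25900 J, ΔU = 27200 J.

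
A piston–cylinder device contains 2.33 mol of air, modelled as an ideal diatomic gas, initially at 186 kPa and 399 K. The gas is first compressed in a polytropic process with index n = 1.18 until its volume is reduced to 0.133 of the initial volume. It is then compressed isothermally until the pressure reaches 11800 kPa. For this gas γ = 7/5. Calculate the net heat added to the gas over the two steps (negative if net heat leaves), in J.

-30000 J

V₁ = nRT₁/P₁ = 2.33×8.314×399/186 = 41.6 L.
Step 1 — Polytropic n=1.18: T₂ = T₁(V₁/V₂)^(n−1) = 399×(7.52)^0.18 = 574 K; P₂ = P₁(V₁/V₂)^n = 2010 kPa.
W = (P₁V₁−P₂V₂)/(n−1) = (186×41.6−2010×5.53)/0.18 = -18800 J.
ΔU = nCvΔT = 2.33×20.8×(574−399) = 8460 J.
Q = ΔU + W = -10300 J.
State after step 1: P = 2010 kPa, V = 5.53 L, T = 574 K.
Step 2 — Isothermal: T stays 574 K; PV = const ⇒ V₂ = 0.942 L, P₂ = 11800 kPa.
ΔU = 0 (ideal gas, T constant).
W = nRT ln(V₂/V₁) = 2.33×8.314×574×ln(0.170) = -19700 J.
Q = ΔU + W = -19700 J.
Net over both steps: W = -38500 J, Q = -30000 J, ΔU = 8460 J.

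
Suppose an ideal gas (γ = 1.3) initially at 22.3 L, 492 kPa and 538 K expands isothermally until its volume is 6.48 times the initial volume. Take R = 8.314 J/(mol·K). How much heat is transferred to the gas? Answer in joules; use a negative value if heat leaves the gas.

20500 J

n = P₁V₁/(RT₁) = 492×22.3/(8.314×538) = 2.45 mol.
Isothermal: T stays 538 K; PV = const ⇒ V₂ = 145 L, P₂ = 75.9 kPa.
ΔU = 0 (ideal gas, T constant).
W = nRT ln(V₂/V₁) = 2.45×8.314×538×ln(6.48) = 20500 J.
Q = ΔU + W = 20500 J.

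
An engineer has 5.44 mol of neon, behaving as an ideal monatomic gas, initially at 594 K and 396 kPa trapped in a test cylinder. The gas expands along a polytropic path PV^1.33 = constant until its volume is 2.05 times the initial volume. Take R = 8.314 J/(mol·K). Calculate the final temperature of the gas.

469 K

V₁ = nRT₁/P₁ = 5.44×8.314×594/396 = 67.8 L.
Polytropic n=1.33: T₂ = T₁(V₁/V₂)^(n−1) = 594×(0.488)^0.33 = 469 K; P₂ = P₁(V₁/V₂)^n = 152 kPa.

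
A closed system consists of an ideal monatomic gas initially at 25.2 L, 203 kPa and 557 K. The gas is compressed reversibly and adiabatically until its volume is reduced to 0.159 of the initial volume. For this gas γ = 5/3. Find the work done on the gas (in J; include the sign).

n = P₁V₁/(RT₁) = 203×25.2/(8.314×557) = 1.10 mol.
Adiabatic: TV^(γ−1) = const ⇒ T₂ = 557×(6.29)^0.667 = 1900 K; PV^γ = const ⇒ P₂ = 4350 kPa.
ΔU = nCvΔT = 1.10×12.5×(1900−557) = 18500 J.
Q = 0 for an adiabatic process, so W = −ΔU = -18500 J.
Work done on the gas = −W_by = 18500 J.

18500 J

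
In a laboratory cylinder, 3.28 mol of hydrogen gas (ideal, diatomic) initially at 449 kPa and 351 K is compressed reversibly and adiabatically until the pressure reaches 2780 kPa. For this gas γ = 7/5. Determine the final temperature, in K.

V₁ = nRT₁/P₁ = 3.28×8.314×351/449 = 21.3 L.
Adiabatic: T₂/T₁ = (P₂/P₁)^((γ−1)/γ) ⇒ T₂ = 351×(6.19)^0.286 = 591 K; V₂ = 5.80 L.

591 K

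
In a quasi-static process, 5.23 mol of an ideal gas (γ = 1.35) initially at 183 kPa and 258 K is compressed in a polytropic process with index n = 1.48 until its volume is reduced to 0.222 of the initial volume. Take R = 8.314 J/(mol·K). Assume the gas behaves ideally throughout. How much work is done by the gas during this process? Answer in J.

V₁ = nRT₁/P₁ = 5.23×8.314×258/183 = 61.3 L.
Polytropic n=1.48: T₂ = T₁(V₁/V₂)^(n−1) = 258×(4.50)^0.48 = 531 K; P₂ = P₁(V₁/V₂)^n = 1700 kPa.
W = (P₁V₁−P₂V₂)/(n−1) = (183×61.3−1700×13.6)/0.48 = -24800 J.

-24800 J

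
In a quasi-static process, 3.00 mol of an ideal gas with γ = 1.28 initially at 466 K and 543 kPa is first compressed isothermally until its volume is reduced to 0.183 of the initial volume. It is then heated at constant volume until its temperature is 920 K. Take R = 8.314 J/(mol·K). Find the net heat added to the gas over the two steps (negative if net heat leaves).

20700 J

V₁ = nRT₁/P₁ = 3.00×8.314×466/543 = 21.4 L.
Step 1 — Isothermal: T stays 466 K; PV = const ⇒ V₂ = 3.92 L, P₂ = 2970 kPa.
ΔU = 0 (ideal gas, T constant).
W = nRT ln(V₂/V₁) = 3.00×8.314×466×ln(0.183) = -19700 J.
Q = ΔU + W = -19700 J.
State after step 1: P = 2970 kPa, V = 3.92 L, T = 466 K.
Step 2 — Isochoric: V stays 3.92 L; P/T = const ⇒ T₂ = 920 K, P₂ = 5860 kPa.
W = 0 (no volume change).
ΔU = nCvΔT = 3.00×29.7×(920−466) = 40400 J.
Q = ΔU = 40400 J.
Net over both steps: W = -19700 J, Q = 20700 J, ΔU = 40400 J.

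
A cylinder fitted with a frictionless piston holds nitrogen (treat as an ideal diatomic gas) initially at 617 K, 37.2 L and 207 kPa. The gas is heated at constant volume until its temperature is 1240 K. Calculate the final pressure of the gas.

416 kPa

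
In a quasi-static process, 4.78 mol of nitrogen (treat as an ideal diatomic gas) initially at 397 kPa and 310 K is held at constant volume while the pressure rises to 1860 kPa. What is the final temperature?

1450 K

V₁ = nRT₁/P₁ = 4.78×8.314×310/397 = 31.0 L.
Isochoric: V stays 31.0 L; P/T = const ⇒ T₂ = 1450 K, P₂ = 1860 kPa.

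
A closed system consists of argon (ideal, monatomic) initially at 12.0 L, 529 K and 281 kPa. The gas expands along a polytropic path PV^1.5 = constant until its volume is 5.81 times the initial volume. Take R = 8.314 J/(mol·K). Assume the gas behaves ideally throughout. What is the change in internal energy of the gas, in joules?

-2960 J

n = P₁V₁/(RT₁) = 281×12.0/(8.314×529) = 0.767 mol.
Polytropic n=1.5: T₂ = T₁(V₁/V₂)^(n−1) = 529×(0.172)^0.50 = 219 K; P₂ = P₁(V₁/V₂)^n = 20.1 kPa.
For an ideal gas ΔU = nCvΔT with Cv = (3/2)R = 12.5 J/(mol·K).
ΔU = 0.767×12.5×(219−529) = -2960 J.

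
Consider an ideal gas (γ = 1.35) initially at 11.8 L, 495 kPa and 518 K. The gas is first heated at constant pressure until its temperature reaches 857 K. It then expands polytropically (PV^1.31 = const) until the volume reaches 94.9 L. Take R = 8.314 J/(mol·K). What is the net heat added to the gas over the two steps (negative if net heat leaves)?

n = P₁V₁/(RT₁) = 495×11.8/(8.314×518) = 1.36 mol.
Step 1 — Isobaric: P stays 495 kPa; V/T = const ⇒ T₂ = 857 K, V₂ = 19.5 L.
W = PΔV = 495×(19.5−11.8) kPa·L = 3820 J.
ΔU = nCvΔT = 1.36×23.8×(857−518) = 10900 J.
Q = ΔU + W = nCpΔT = 14700 J.
State after step 1: P = 495 kPa, V = 19.5 L, T = 857 K.
Step 2 — Polytropic n=1.31: T₂ = T₁(V₁/V₂)^(n−1) = 857×(0.206)^0.31 = 525 K; P₂ = P₁(V₁/V₂)^n = 62.4 kPa.
W = (P₁V₁−P₂V₂)/(n−1) = (495×19.5−62.4×94.9)/0.31 = 12100 J.
ΔU = nCvΔT = 1.36×23.8×(525−857) = -10700 J.
Q = ΔU + W = 1380 J.
Net over both steps: W = 15900 J, Q = 16100 J, ΔU = 223 J.

16100 J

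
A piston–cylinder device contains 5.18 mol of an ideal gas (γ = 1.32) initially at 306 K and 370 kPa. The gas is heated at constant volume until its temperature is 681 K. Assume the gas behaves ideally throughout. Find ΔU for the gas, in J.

50500 J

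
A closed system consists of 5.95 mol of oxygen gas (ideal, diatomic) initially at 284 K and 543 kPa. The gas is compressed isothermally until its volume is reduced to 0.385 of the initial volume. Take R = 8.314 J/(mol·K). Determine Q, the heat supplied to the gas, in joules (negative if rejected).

V₁ = nRT₁/P₁ = 5.95×8.314×284/543 = 25.9 L.
Isothermal: T stays 284 K; PV = const ⇒ V₂ = 9.96 L, P₂ = 1410 kPa.
ΔU = 0 (ideal gas, T constant).
W = nRT ln(V₂/V₁) = 5.95×8.314×284×ln(0.385) = -13400 J.
Q = ΔU + W = -13400 J.

-13400 J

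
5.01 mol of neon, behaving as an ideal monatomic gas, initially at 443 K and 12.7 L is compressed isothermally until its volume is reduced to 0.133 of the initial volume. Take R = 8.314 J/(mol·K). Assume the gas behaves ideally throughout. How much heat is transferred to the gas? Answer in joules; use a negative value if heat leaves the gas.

P₁ = nRT₁/V₁ = 5.01×8.314×443/12.7 = 1450 kPa.
Isothermal: T stays 443 K; PV = const ⇒ V₂ = 1.69 L, P₂ = 10900 kPa.
ΔU = 0 (ideal gas, T constant).
W = nRT ln(V₂/V₁) = 5.01×8.314×443×ln(0.133) = -37200 J.
Q = ΔU + W = -37200 J.

-37200 J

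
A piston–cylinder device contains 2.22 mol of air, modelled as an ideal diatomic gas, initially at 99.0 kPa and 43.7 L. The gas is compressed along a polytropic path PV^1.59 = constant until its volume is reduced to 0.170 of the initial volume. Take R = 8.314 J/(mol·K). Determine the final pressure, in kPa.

T₁ = P₁V₁/(nR) = 99.0×43.7/(2.22×8.314) = 234 K.
Polytropic n=1.59: T₂ = T₁(V₁/V₂)^(n−1) = 234×(5.88)^0.59 = 667 K; P₂ = P₁(V₁/V₂)^n = 1660 kPa.

1660 kPa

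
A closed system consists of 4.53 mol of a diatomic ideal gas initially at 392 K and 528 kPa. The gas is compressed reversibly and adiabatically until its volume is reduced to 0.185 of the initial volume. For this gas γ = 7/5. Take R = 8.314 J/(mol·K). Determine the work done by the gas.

V₁ = nRT₁/P₁ = 4.53×8.314×392/528 = 28.0 L.
Adiabatic: TV^(γ−1) = const ⇒ T₂ = 392×(5.41)^0.400 = 770 K; PV^γ = const ⇒ P₂ = 5610 kPa.
ΔU = nCvΔT = 4.53×20.8×(770−392) = 35600 J.
Q = 0 for an adiabatic process, so W = −ΔU = -35600 J.

-35600 J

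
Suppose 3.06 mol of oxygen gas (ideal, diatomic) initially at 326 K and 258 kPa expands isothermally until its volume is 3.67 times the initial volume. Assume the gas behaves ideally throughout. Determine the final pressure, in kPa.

V₁ = nRT₁/P₁ = 3.06×8.314×326/258 = 32.1 L.
Isothermal: T stays 326 K; PV = const ⇒ V₂ = 118 L, P₂ = 70.3 kPa.

70.3 kPa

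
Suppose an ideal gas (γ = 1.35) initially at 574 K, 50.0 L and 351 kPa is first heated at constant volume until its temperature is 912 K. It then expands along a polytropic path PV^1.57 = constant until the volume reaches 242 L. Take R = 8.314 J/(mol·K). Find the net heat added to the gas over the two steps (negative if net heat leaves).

11300 J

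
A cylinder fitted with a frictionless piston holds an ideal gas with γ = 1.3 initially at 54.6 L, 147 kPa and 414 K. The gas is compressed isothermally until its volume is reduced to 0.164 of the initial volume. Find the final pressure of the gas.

Isothermal: T stays 414 K; PV = const ⇒ V₂ = 8.95 L, P₂ = 896 kPa.

896 kPa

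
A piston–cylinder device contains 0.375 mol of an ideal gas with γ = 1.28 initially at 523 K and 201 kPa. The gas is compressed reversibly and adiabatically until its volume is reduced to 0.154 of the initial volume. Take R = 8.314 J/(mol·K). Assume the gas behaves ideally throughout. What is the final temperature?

883 K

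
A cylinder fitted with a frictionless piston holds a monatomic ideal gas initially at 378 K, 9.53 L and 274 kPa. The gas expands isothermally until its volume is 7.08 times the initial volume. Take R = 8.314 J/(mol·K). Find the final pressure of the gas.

38.7 kPa

Isothermal: T stays 378 K; PV = const ⇒ V₂ = 67.5 L, P₂ = 38.7 kPa.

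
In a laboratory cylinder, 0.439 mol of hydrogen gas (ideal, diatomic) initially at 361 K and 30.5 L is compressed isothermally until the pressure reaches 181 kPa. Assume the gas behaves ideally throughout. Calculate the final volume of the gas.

7.28 L

P₁ = nRT₁/V₁ = 0.439×8.314×361/30.5 = 43.2 kPa.
Isothermal: T stays 361 K; PV = const ⇒ V₂ = 7.28 L, P₂ = 181 kPa.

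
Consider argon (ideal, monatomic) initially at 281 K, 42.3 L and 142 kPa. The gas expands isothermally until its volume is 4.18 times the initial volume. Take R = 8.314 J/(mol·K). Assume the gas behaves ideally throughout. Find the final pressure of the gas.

Isothermal: T stays 281 K; PV = const ⇒ V₂ = 177 L, P₂ = 34.0 kPa.

34.0 kPa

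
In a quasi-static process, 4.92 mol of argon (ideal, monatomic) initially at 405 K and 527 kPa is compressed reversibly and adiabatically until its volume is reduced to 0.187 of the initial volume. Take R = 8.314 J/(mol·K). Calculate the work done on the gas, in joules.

51100 J

V₁ = nRT₁/P₁ = 4.92×8.314×405/527 = 31.4 L.
Adiabatic: TV^(γ−1) = const ⇒ T₂ = 405×(5.35)^0.667 = 1240 K; PV^γ = const ⇒ P₂ = 8620 kPa.
ΔU = nCvΔT = 4.92×12.5×(1240−405) = 51100 J.
Q = 0 for an adiabatic process, so W = −ΔU = -51100 J.
Work done on the gas = −W_by = 51100 J.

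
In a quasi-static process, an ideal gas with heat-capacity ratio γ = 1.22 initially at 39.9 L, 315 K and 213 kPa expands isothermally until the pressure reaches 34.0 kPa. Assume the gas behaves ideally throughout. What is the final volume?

250 L

Isothermal: T stays 315 K; PV = const ⇒ V₂ = 250 L, P₂ = 34.0 kPa.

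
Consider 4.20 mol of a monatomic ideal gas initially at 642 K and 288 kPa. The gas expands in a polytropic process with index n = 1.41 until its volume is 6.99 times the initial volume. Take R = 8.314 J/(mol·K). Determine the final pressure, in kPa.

V₁ = nRT₁/P₁ = 4.20×8.314×642/288 = 77.8 L.
Polytropic n=1.41: T₂ = T₁(V₁/V₂)^(n−1) = 642×(0.143)^0.41 = 289 K; P₂ = P₁(V₁/V₂)^n = 18.6 kPa.

18.6 kPa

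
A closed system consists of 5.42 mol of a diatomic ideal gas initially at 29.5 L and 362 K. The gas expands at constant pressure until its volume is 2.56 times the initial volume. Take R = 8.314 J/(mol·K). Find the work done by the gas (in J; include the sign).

25400 J

P₁ = nRT₁/V₁ = 5.42×8.314×362/29.5 = 553 kPa.
Isobaric: P stays 553 kPa; V/T = const ⇒ T₂ = 927 K, V₂ = 75.5 L.
W = PΔV = 553×(75.5−29.5) kPa·L = 25400 J.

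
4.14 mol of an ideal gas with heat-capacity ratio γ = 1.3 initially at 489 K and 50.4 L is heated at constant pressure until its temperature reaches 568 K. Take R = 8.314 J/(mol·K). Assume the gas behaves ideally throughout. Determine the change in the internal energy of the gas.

9060 J

P₁ = nRT₁/V₁ = 4.14×8.314×489/50.4 = 334 kPa.
Isobaric: P stays 334 kPa; V/T = const ⇒ T₂ = 568 K, V₂ = 58.5 L.
For an ideal gas ΔU = nCvΔT with Cv = R/(γ−1) = 27.7 J/(mol·K).
ΔU = 4.14×27.7×(568−489) = 9060 J.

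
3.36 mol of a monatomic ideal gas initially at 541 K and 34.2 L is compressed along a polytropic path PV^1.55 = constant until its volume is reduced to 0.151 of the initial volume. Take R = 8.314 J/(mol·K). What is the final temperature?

P₁ = nRT₁/V₁ = 3.36×8.314×541/34.2 = 442 kPa.
Polytropic n=1.55: T₂ = T₁(V₁/V₂)^(n−1) = 541×(6.62)^0.55 = 1530 K; P₂ = P₁(V₁/V₂)^n = 8280 kPa.

1530 K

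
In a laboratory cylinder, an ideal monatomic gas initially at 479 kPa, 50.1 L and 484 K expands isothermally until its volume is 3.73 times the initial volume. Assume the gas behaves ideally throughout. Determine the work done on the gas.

-31600 J

n = P₁V₁/(RT₁) = 479×50.1/(8.314×484) = 5.96 mol.
Isothermal: T stays 484 K; PV = const ⇒ V₂ = 187 L, P₂ = 128 kPa.
W = nRT ln(V₂/V₁) = 5.96×8.314×484×ln(3.73) = 31600 J.
Work done on the gas = −W_by = -31600 J.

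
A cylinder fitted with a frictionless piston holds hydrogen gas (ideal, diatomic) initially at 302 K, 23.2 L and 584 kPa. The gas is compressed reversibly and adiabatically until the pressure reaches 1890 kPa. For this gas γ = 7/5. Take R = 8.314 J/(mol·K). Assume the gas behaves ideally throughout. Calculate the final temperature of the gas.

422 K

Adiabatic: T₂/T₁ = (P₂/P₁)^((γ−1)/γ) ⇒ T₂ = 302×(3.24)^0.286 = 422 K; V₂ = 10.0 L.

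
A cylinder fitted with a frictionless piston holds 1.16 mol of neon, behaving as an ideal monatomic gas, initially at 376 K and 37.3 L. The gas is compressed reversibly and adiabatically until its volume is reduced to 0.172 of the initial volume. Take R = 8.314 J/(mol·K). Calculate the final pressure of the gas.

1830 kPa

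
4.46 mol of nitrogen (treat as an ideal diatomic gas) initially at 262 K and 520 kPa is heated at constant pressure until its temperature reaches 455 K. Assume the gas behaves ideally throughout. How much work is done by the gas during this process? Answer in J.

7160 J

V₁ = nRT₁/P₁ = 4.46×8.314×262/520 = 18.7 L.
Isobaric: P stays 520 kPa; V/T = const ⇒ T₂ = 455 K, V₂ = 32.4 L.
W = PΔV = 520×(32.4−18.7) kPa·L = 7160 J.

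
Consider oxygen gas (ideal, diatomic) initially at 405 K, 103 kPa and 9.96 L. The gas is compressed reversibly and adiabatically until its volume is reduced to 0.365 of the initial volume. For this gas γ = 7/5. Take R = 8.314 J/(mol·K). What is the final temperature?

Adiabatic: TV^(γ−1) = const ⇒ T₂ = 405×(2.74)^0.400 = 606 K; PV^γ = const ⇒ P₂ = 422 kPa.

606 K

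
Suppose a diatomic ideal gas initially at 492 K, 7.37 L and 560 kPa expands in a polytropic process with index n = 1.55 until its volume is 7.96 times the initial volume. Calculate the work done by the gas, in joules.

5110 J

n = P₁V₁/(RT₁) = 560×7.37/(8.314×492) = 1.01 mol.
Polytropic n=1.55: T₂ = T₁(V₁/V₂)^(n−1) = 492×(0.126)^0.55 = 157 K; P₂ = P₁(V₁/V₂)^n = 22.5 kPa.
W = (P₁V₁−P₂V₂)/(n−1) = (560×7.37−22.5×58.7)/0.55 = 5110 J.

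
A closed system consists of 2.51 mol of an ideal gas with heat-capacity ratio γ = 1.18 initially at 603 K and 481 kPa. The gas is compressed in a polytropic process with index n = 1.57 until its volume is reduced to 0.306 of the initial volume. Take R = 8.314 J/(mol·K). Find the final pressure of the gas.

3090 kPa

V₁ = nRT₁/P₁ = 2.51×8.314×603/481 = 26.2 L.
Polytropic n=1.57: T₂ = T₁(V₁/V₂)^(n−1) = 603×(3.27)^0.57 = 1180 K; P₂ = P₁(V₁/V₂)^n = 3090 kPa.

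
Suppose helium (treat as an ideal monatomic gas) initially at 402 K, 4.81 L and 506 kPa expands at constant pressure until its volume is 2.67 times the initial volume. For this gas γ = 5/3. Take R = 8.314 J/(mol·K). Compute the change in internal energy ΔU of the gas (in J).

6100 J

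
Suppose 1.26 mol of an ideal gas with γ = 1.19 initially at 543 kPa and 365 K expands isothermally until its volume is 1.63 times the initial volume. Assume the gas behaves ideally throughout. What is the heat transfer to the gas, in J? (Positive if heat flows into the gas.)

V₁ = nRT₁/P₁ = 1.26×8.314×365/543 = 7.04 L.
Isothermal: T stays 365 K; PV = const ⇒ V₂ = 11.5 L, P₂ = 333 kPa.
ΔU = 0 (ideal gas, T constant).
W = nRT ln(V₂/V₁) = 1.26×8.314×365×ln(1.63) = 1870 J.
Q = ΔU + W = 1870 J.

1870 J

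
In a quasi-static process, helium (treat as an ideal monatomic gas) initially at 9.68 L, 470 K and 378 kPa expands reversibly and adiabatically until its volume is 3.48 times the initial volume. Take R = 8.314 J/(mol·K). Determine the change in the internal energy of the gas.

-3100 J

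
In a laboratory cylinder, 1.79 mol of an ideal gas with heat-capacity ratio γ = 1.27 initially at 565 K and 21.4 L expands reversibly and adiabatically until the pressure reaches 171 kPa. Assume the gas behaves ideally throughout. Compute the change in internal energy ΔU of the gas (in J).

P₁ = nRT₁/V₁ = 1.79×8.314×565/21.4 = 393 kPa.
Adiabatic: T₂/T₁ = (P₂/P₁)^((γ−1)/γ) ⇒ T₂ = 565×(0.435)^0.213 = 473 K; V₂ = 41.2 L.
For an ideal gas ΔU = nCvΔT with Cv = R/(γ−1) = 30.8 J/(mol·K).
ΔU = 1.79×30.8×(473−565) = -5050 J.

-5050 J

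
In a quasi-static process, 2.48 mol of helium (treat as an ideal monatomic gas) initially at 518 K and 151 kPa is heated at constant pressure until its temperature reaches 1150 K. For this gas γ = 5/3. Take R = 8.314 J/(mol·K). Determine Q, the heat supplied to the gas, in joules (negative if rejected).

V₁ = nRT₁/P₁ = 2.48×8.314×518/151 = 70.7 L.
Isobaric: P stays 151 kPa; V/T = const ⇒ T₂ = 1150 K, V₂ = 157 L.
W = PΔV = 151×(157−70.7) kPa·L = 13000 J.
ΔU = nCvΔT = 2.48×12.5×(1150−518) = 19500 J.
Q = ΔU + W = nCpΔT = 32600 J.

32600 J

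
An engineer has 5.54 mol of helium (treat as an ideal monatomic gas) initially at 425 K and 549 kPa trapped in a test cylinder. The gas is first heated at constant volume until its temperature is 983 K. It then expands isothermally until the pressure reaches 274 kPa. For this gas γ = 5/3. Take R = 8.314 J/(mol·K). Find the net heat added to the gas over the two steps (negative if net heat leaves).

108000 J

V₁ = nRT₁/P₁ = 5.54×8.314×425/549 = 35.7 L.
Step 1 — Isochoric: V stays 35.7 L; P/T = const ⇒ T₂ = 983 K, P₂ = 1270 kPa.
W = 0 (no volume change).
ΔU = nCvΔT = 5.54×12.5×(983−425) = 38600 J.
Q = ΔU = 38600 J.
State after step 1: P = 1270 kPa, V = 35.7 L, T = 983 K.
Step 2 — Isothermal: T stays 983 K; PV = const ⇒ V₂ = 165 L, P₂ = 274 kPa.
ΔU = 0 (ideal gas, T constant).
W = nRT ln(V₂/V₁) = 5.54×8.314×983×ln(4.63) = 69400 J.
Q = ΔU + W = 69400 J.
Net over both steps: W = 69400 J, Q = 108000 J, ΔU = 38600 J.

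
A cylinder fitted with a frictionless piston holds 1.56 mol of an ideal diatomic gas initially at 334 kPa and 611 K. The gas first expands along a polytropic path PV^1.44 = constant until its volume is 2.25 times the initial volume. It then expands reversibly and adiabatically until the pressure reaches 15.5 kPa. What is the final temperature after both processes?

V₁ = nRT₁/P₁ = 1.56×8.314×611/334 = 23.7 L.
Step 1 — Polytropic n=1.44: T₂ = T₁(V₁/V₂)^(n−1) = 611×(0.444)^0.44 = 428 K; P₂ = P₁(V₁/V₂)^n = 104 kPa.
W = (P₁V₁−P₂V₂)/(n−1) = (334×23.7−104×53.4)/0.44 = 5400 J.
ΔU = nCvΔT = 1.56×20.8×(428−611) = -5950 J.
Q = ΔU + W = -540 J.
State after step 1: P = 104 kPa, V = 53.4 L, T = 428 K.
Step 2 — Adiabatic: T₂/T₁ = (P₂/P₁)^((γ−1)/γ) ⇒ T₂ = 428×(0.149)^0.286 = 248 K; V₂ = 208 L.
ΔU = nCvΔT = 1.56×20.8×(248−428) = -5810 J.
Q = 0 for an adiabatic process, so W = −ΔU = 5810 J.
Net over both steps: W = 11200 J, Q = -540 J, ΔU = -11800 J.

248 K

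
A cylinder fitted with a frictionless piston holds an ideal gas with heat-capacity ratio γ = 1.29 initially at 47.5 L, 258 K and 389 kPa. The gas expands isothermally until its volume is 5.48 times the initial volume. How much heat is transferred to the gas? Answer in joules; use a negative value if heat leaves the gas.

n = P₁V₁/(RT₁) = 389×47.5/(8.314×258) = 8.61 mol.
Isothermal: T stays 258 K; PV = const ⇒ V₂ = 260 L, P₂ = 71.0 kPa.
ΔU = 0 (ideal gas, T constant).
W = nRT ln(V₂/V₁) = 8.61×8.314×258×ln(5.48) = 31400 J.
Q = ΔU + W = 31400 J.

31400 J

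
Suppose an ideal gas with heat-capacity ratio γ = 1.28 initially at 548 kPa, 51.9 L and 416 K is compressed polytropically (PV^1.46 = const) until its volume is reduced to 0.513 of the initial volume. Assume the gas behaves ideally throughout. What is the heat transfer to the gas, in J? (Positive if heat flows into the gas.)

14300 J

n = P₁V₁/(RT₁) = 548×51.9/(8.314×416) = 8.22 mol.
Polytropic n=1.46: T₂ = T₁(V₁/V₂)^(n−1) = 416×(1.95)^0.46 = 566 K; P₂ = P₁(V₁/V₂)^n = 1450 kPa.
W = (P₁V₁−P₂V₂)/(n−1) = (548×51.9−1450×26.6)/0.46 = -22200 J.
ΔU = nCvΔT = 8.22×29.7×(566−416) = 36500 J.
Q = ΔU + W = 14300 J.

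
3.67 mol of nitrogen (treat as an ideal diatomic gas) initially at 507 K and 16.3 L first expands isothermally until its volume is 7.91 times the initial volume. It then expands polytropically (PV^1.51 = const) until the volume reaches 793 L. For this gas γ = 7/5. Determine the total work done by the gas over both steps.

50300 J

P₁ = nRT₁/V₁ = 3.67×8.314×507/16.3 = 949 kPa.
Step 1 — Isothermal: T stays 507 K; PV = const ⇒ V₂ = 129 L, P₂ = 120 kPa.
ΔU = 0 (ideal gas, T constant).
W = nRT ln(V₂/V₁) = 3.67×8.314×507×ln(7.91) = 32000 J.
Q = ΔU + W = 32000 J.
State after step 1: P = 120 kPa, V = 129 L, T = 507 K.
Step 2 — Polytropic n=1.51: T₂ = T₁(V₁/V₂)^(n−1) = 507×(0.163)^0.51 = 201 K; P₂ = P₁(V₁/V₂)^n = 7.72 kPa.
W = (P₁V₁−P₂V₂)/(n−1) = (120×129−7.72×793)/0.51 = 18300 J.
ΔU = nCvΔT = 3.67×20.8×(201−507) = -23400 J.
Q = ΔU + W = -5040 J.
Net over both steps: W = 50300 J, Q = 27000 J, ΔU = -23400 J.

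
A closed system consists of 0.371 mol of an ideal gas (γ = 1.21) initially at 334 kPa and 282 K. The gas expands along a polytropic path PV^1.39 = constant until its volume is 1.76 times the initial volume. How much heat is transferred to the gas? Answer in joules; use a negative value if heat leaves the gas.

V₁ = nRT₁/P₁ = 0.371×8.314×282/334 = 2.60 L.
Polytropic n=1.39: T₂ = T₁(V₁/V₂)^(n−1) = 282×(0.568)^0.39 = 226 K; P₂ = P₁(V₁/V₂)^n = 152 kPa.
W = (P₁V₁−P₂V₂)/(n−1) = (334×2.60−152×4.58)/0.39 = 441 J.
ΔU = nCvΔT = 0.371×39.6×(226−282) = -820 J.
Q = ΔU + W = -378 J.

-378 J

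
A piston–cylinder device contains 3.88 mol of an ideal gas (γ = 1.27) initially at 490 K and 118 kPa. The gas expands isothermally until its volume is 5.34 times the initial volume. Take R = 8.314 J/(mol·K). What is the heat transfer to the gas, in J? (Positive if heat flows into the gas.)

V₁ = nRT₁/P₁ = 3.88×8.314×490/118 = 134 L.
Isothermal: T stays 490 K; PV = const ⇒ V₂ = 715 L, P₂ = 22.1 kPa.
ΔU = 0 (ideal gas, T constant).
W = nRT ln(V₂/V₁) = 3.88×8.314×490×ln(5.34) = 26500 J.
Q = ΔU + W = 26500 J.

26500 J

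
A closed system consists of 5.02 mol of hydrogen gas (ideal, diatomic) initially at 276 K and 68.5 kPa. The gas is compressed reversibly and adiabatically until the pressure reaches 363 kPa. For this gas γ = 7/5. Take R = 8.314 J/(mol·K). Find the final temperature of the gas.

444 K

V₁ = nRT₁/P₁ = 5.02×8.314×276/68.5 = 168 L.
Adiabatic: T₂/T₁ = (P₂/P₁)^((γ−1)/γ) ⇒ T₂ = 276×(5.30)^0.286 = 444 K; V₂ = 51.1 L.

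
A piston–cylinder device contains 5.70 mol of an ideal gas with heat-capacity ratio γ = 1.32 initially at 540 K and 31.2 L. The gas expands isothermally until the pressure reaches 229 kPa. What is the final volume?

P₁ = nRT₁/V₁ = 5.70×8.314×540/31.2 = 820 kPa.
Isothermal: T stays 540 K; PV = const ⇒ V₂ = 112 L, P₂ = 229 kPa.

112 L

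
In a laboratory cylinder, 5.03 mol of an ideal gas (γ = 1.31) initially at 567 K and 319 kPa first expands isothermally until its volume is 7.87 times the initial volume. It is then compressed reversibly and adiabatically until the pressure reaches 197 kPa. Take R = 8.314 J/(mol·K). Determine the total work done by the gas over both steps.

V₁ = nRT₁/P₁ = 5.03×8.314×567/319 = 74.3 L.
Step 1 — Isothermal: T stays 567 K; PV = const ⇒ V₂ = 585 L, P₂ = 40.5 kPa.
ΔU = 0 (ideal gas, T constant).
W = nRT ln(V₂/V₁) = 5.03×8.314×567×ln(7.87) = 48900 J.
Q = ΔU + W = 48900 J.
State after step 1: P = 40.5 kPa, V = 585 L, T = 567 K.
Step 2 — Adiabatic: T₂/T₁ = (P₂/P₁)^((γ−1)/γ) ⇒ T₂ = 567×(4.86)^0.237 = 824 K; V₂ = 175 L.
ΔU = nCvΔT = 5.03×26.8×(824−567) = 34700 J.
Q = 0 for an adiabatic process, so W = −ΔU = -34700 J.
Net over both steps: W = 14200 J, Q = 48900 J, ΔU = 34700 J.

14200 J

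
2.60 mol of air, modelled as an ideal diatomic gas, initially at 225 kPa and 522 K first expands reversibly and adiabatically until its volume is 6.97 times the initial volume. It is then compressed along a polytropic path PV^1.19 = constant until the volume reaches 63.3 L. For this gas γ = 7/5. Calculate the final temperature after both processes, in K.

V₁ = nRT₁/P₁ = 2.60×8.314×522/225 = 50.2 L.
Step 1 — Adiabatic: TV^(γ−1) = const ⇒ T₂ = 522×(0.143)^0.400 = 240 K; PV^γ = const ⇒ P₂ = 14.8 kPa.
ΔU = nCvΔT = 2.60×20.8×(240−522) = -15200 J.
Q = 0 for an adiabatic process, so W = −ΔU = 15200 J.
State after step 1: P = 14.8 kPa, V = 350 L, T = 240 K.
Step 2 — Polytropic n=1.19: T₂ = T₁(V₁/V₂)^(n−1) = 240×(5.52)^0.19 = 332 K; P₂ = P₁(V₁/V₂)^n = 113 kPa.
W = (P₁V₁−P₂V₂)/(n−1) = (14.8×350−113×63.3)/0.19 = -10500 J.
ΔU = nCvΔT = 2.60×20.8×(332−240) = 4980 J.
Q = ΔU + W = -5500 J.
Net over both steps: W = 4760 J, Q = -5500 J, ΔU = -10300 J.

332 K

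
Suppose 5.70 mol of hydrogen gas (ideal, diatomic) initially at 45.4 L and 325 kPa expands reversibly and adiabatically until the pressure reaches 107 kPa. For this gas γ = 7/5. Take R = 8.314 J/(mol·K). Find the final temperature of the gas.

227 K

T₁ = P₁V₁/(nR) = 325×45.4/(5.70×8.314) = 311 K.
Adiabatic: T₂/T₁ = (P₂/P₁)^((γ−1)/γ) ⇒ T₂ = 311×(0.329)^0.286 = 227 K; V₂ = 100 L.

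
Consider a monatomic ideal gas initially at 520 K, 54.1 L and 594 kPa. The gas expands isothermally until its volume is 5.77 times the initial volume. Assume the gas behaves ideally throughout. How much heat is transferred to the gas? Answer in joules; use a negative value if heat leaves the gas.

n = P₁V₁/(RT₁) = 594×54.1/(8.314×520) = 7.43 mol.
Isothermal: T stays 520 K; PV = const ⇒ V₂ = 312 L, P₂ = 103 kPa.
ΔU = 0 (ideal gas, T constant).
W = nRT ln(V₂/V₁) = 7.43×8.314×520×ln(5.77) = 56300 J.
Q = ΔU + W = 56300 J.

56300 J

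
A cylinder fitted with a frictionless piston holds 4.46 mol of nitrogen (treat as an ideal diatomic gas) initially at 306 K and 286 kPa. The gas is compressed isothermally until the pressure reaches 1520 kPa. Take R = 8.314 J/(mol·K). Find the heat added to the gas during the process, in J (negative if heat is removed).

V₁ = nRT₁/P₁ = 4.46×8.314×306/286 = 39.7 L.
Isothermal: T stays 306 K; PV = const ⇒ V₂ = 7.46 L, P₂ = 1520 kPa.
ΔU = 0 (ideal gas, T constant).
W = nRT ln(V₂/V₁) = 4.46×8.314×306×ln(0.188) = -19000 J.
Q = ΔU + W = -19000 J.

-19000 J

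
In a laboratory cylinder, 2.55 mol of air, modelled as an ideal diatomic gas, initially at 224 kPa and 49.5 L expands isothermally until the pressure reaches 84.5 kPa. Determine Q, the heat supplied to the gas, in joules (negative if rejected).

10800 J

T₁ = P₁V₁/(nR) = 224×49.5/(2.55×8.314) = 523 K.
Isothermal: T stays 523 K; PV = const ⇒ V₂ = 131 L, P₂ = 84.5 kPa.
ΔU = 0 (ideal gas, T constant).
W = nRT ln(V₂/V₁) = 2.55×8.314×523×ln(2.65) = 10800 J.
Q = ΔU + W = 10800 J.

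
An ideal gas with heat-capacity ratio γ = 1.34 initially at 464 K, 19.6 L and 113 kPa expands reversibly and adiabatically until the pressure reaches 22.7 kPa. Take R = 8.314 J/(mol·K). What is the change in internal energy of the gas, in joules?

-2180 J

n = P₁V₁/(RT₁) = 113×19.6/(8.314×464) = 0.574 mol.
Adiabatic: T₂/T₁ = (P₂/P₁)^((γ−1)/γ) ⇒ T₂ = 464×(0.201)^0.254 = 309 K; V₂ = 64.9 L.
For an ideal gas ΔU = nCvΔT with Cv = R/(γ−1) = 24.5 J/(mol·K).
ΔU = 0.574×24.5×(309−464) = -2180 J.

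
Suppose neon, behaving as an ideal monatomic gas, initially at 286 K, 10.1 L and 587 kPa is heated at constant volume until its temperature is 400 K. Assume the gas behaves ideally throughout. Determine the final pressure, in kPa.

821 kPa

Isochoric: V stays 10.1 L; P/T = const ⇒ T₂ = 400 K, P₂ = 821 kPa.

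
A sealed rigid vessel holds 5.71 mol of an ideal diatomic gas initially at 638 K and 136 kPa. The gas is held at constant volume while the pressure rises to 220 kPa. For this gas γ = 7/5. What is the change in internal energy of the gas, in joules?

V₁ = nRT₁/P₁ = 5.71×8.314×638/136 = 223 L.
Isochoric: V stays 223 L; P/T = const ⇒ T₂ = 1030 K, P₂ = 220 kPa.
For an ideal gas ΔU = nCvΔT with Cv = (5/2)R = 20.8 J/(mol·K).
ΔU = 5.71×20.8×(1030−638) = 46800 J.

46800 J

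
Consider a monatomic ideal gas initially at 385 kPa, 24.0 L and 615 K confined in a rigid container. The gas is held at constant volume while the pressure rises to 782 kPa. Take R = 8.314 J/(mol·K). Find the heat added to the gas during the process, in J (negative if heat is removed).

14300 J

n = P₁V₁/(RT₁) = 385×24.0/(8.314×615) = 1.81 mol.
Isochoric: V stays 24.0 L; P/T = const ⇒ T₂ = 1250 K, P₂ = 782 kPa.
W = 0 (no volume change).
ΔU = nCvΔT = 1.81×12.5×(1250−615) = 14300 J.
Q = ΔU = 14300 J.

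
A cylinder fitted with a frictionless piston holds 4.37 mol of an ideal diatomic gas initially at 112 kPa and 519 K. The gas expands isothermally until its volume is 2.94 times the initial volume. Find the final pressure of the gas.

38.1 kPa

V₁ = nRT₁/P₁ = 4.37×8.314×519/112 = 168 L.
Isothermal: T stays 519 K; PV = const ⇒ V₂ = 495 L, P₂ = 38.1 kPa.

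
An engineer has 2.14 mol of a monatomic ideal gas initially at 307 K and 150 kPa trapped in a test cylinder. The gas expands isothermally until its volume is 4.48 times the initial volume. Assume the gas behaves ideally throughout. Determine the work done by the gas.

V₁ = nRT₁/P₁ = 2.14×8.314×307/150 = 36.4 L.
Isothermal: T stays 307 K; PV = const ⇒ V₂ = 163 L, P₂ = 33.5 kPa.
W = nRT ln(V₂/V₁) = 2.14×8.314×307×ln(4.48) = 8190 J.

8190 J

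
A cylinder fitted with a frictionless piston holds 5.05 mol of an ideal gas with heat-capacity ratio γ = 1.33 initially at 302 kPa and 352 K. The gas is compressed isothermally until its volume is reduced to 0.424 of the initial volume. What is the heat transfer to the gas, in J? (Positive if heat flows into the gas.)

-12700 J

V₁ = nRT₁/P₁ = 5.05×8.314×352/302 = 48.9 L.
Isothermal: T stays 352 K; PV = const ⇒ V₂ = 20.7 L, P₂ = 712 kPa.
ΔU = 0 (ideal gas, T constant).
W = nRT ln(V₂/V₁) = 5.05×8.314×352×ln(0.424) = -12700 J.
Q = ΔU + W = -12700 J.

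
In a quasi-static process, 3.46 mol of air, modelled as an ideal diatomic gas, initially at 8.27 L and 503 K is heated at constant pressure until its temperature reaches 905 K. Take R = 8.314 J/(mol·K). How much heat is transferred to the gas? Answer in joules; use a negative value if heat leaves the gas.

40500 J

P₁ = nRT₁/V₁ = 3.46×8.314×503/8.27 = 1750 kPa.
Isobaric: P stays 1750 kPa; V/T = const ⇒ T₂ = 905 K, V₂ = 14.9 L.
W = PΔV = 1750×(14.9−8.27) kPa·L = 11600 J.
ΔU = nCvΔT = 3.46×20.8×(905−503) = 28900 J.
Q = ΔU + W = nCpΔT = 40500 J.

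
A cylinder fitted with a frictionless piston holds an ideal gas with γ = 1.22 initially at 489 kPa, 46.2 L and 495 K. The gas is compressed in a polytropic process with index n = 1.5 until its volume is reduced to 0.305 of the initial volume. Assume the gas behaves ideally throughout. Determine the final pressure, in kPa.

Polytropic n=1.5: T₂ = T₁(V₁/V₂)^(n−1) = 495×(3.28)^0.50 = 896 K; P₂ = P₁(V₁/V₂)^n = 2900 kPa.

2900 kPa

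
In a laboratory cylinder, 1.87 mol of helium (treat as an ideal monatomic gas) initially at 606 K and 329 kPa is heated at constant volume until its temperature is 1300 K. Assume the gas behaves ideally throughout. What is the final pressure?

706 kPa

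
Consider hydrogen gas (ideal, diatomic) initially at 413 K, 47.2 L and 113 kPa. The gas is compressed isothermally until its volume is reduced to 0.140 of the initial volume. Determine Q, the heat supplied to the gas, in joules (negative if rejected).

-10500 J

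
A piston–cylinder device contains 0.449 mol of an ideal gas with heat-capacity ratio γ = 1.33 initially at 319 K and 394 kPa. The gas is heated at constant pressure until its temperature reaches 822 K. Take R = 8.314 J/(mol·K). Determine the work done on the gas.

-1880 J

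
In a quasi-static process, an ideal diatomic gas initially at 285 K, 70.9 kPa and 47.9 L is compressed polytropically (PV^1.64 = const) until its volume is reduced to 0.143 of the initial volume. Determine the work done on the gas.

13100 J

n = P₁V₁/(RT₁) = 70.9×47.9/(8.314×285) = 1.43 mol.
Polytropic n=1.64: T₂ = T₁(V₁/V₂)^(n−1) = 285×(6.99)^0.64 = 990 K; P₂ = P₁(V₁/V₂)^n = 1720 kPa.
W = (P₁V₁−P₂V₂)/(n−1) = (70.9×47.9−1720×6.85)/0.64 = -13100 J.
Work done on the gas = −W_by = 13100 J.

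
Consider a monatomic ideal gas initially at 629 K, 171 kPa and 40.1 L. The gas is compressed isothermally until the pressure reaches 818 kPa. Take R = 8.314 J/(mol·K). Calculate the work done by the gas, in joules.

-10700 J

n = P₁V₁/(RT₁) = 171×40.1/(8.314×629) = 1.31 mol.
Isothermal: T stays 629 K; PV = const ⇒ V₂ = 8.38 L, P₂ = 818 kPa.
W = nRT ln(V₂/V₁) = 1.31×8.314×629×ln(0.209) = -10700 J.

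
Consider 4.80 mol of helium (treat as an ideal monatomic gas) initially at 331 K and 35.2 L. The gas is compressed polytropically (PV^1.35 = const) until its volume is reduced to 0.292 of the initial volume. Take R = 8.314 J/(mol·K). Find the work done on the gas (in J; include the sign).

20300 J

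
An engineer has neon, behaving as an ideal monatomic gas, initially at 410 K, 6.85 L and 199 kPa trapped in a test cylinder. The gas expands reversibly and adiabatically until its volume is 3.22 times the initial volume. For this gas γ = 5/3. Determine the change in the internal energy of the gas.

-1110 J

n = P₁V₁/(RT₁) = 199×6.85/(8.314×410) = 0.400 mol.
Adiabatic: TV^(γ−1) = const ⇒ T₂ = 410×(0.311)^0.667 = 188 K; PV^γ = const ⇒ P₂ = 28.3 kPa.
For an ideal gas ΔU = nCvΔT with Cv = (3/2)R = 12.5 J/(mol·K).
ΔU = 0.400×12.5×(188−410) = -1110 J.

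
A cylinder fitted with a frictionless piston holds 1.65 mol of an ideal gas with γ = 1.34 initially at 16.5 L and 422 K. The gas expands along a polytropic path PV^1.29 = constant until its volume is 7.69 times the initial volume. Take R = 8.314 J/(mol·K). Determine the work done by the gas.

8910 J

P₁ = nRT₁/V₁ = 1.65×8.314×422/16.5 = 351 kPa.
Polytropic n=1.29: T₂ = T₁(V₁/V₂)^(n−1) = 422×(0.130)^0.29 = 234 K; P₂ = P₁(V₁/V₂)^n = 25.3 kPa.
W = (P₁V₁−P₂V₂)/(n−1) = (351×16.5−25.3×127)/0.29 = 8910 J.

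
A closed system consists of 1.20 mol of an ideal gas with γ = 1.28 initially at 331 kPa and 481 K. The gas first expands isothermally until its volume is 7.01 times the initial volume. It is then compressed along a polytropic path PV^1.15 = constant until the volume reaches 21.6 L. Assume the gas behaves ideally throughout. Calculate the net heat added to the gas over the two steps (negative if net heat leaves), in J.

V₁ = nRT₁/P₁ = 1.20×8.314×481/331 = 14.5 L.
Step 1 — Isothermal: T stays 481 K; PV = const ⇒ V₂ = 102 L, P₂ = 47.2 kPa.
ΔU = 0 (ideal gas, T constant).
W = nRT ln(V₂/V₁) = 1.20×8.314×481×ln(7.01) = 9340 J.
Q = ΔU + W = 9340 J.
State after step 1: P = 47.2 kPa, V = 102 L, T = 481 K.
Step 2 — Polytropic n=1.15: T₂ = T₁(V₁/V₂)^(n−1) = 481×(4.71)^0.15 = 607 K; P₂ = P₁(V₁/V₂)^n = 280 kPa.
W = (P₁V₁−P₂V₂)/(n−1) = (47.2×102−280×21.6)/0.15 = -8370 J.
ΔU = nCvΔT = 1.20×29.7×(607−481) = 4480 J.
Q = ΔU + W = -3880 J.
Net over both steps: W = 979 J, Q = 5460 J, ΔU = 4480 J.

5460 J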